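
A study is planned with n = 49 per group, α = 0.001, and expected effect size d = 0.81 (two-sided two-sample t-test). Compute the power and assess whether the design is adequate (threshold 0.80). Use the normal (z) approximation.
Power ≈ 0.76; the study is underpowered (power < 0.80)

Power calculation (two-sample t-test, normal approximation):
z_β = d · √(n/2) - z_{α/2}
z_β = 0.81 · √(49/2) - 3.291
z_β = 0.81 · 4.950 - 3.291
z_β = 0.719

Power = Φ(z_β) = Φ(0.719) ≈ 0.764

Effect size d = 0.81 is large by Cohen's convention (0.2/0.5/0.8).

Threshold: power ≥ 0.80 is conventionally adequate.
Power ≈ 0.76 → the study is underpowered (power < 0.80).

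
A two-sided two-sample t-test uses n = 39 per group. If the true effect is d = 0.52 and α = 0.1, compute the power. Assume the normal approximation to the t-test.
Power ≈ 0.74

Power calculation (two-sample t-test, normal approximation):
z_β = d · √(n/2) - z_{α/2}
z_β = 0.52 · √(39/2) - 1.645
z_β = 0.52 · 4.416 - 1.645
z_β = 0.651

Power = Φ(z_β) = Φ(0.651) ≈ 0.743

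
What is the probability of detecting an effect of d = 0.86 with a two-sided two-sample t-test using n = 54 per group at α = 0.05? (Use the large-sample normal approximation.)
Power ≈ 0.99

Power calculation (two-sample t-test, normal approximation):
z_β = d · √(n/2) - z_{α/2}
z_β = 0.86 · √(54/2) - 1.960
z_β = 0.86 · 5.196 - 1.960
z_β = 2.509

Power = Φ(z_β) = Φ(2.509) ≈ 0.994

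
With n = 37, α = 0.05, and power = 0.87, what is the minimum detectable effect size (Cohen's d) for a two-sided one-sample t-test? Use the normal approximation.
d ≈ 0.51

Minimum detectable effect (one-sample t-test, normal approximation):
d = (z_{α/2} + z_β) / √n
d = (1.960 + 1.126) / √37
d = 3.086 / 6.083
d ≈ 0.51

By Cohen's convention (0.2 small / 0.5 medium / 0.8 large): medium effect.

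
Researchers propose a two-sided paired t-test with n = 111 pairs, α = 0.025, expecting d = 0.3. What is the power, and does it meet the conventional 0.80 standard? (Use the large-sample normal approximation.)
Power ≈ 0.82; the study is adequately powered (power ≥ 0.80)

Power calculation (paired t-test, normal approximation):
z_β = d · √n - z_{α/2}
z_β = 0.3 · √111 - 2.241
z_β = 0.3 · 10.536 - 2.241
z_β = 0.919

Power = Φ(z_β) = Φ(0.919) ≈ 0.821

Effect size d = 0.3 is small by Cohen's convention (0.2/0.5/0.8).

Threshold: power ≥ 0.80 is conventionally adequate.
Power ≈ 0.82 → the study is adequately powered (power ≥ 0.80).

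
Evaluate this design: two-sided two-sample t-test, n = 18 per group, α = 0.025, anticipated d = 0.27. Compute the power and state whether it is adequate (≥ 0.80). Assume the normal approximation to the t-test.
Power ≈ 0.08; the study is underpowered (power < 0.80)

Power calculation (two-sample t-test, normal approximation):
z_β = d · √(n/2) - z_{α/2}
z_β = 0.27 · √(18/2) - 2.241
z_β = 0.27 · 3.000 - 2.241
z_β = -1.431

Power = Φ(z_β) = Φ(-1.431) ≈ 0.076

Effect size d = 0.27 is small by Cohen's convention (0.2/0.5/0.8).

Threshold: power ≥ 0.80 is conventionally adequate.
Power ≈ 0.08 → the study is underpowered (power < 0.80).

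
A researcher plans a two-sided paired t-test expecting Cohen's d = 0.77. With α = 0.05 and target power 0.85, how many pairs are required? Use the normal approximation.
n = 16 pairs

Sample size formula (paired t-test, normal approximation):
n = ((z_{α/2} + z_β) / d)²

z_{α/2} = 1.960 (for α = 0.05, two-sided)
z_β = 1.036 (for power = 0.85)
d = 0.77

n = ((1.960 + 1.036) / 0.77)²
n = (3.891)²
n ≈ 15.14
Round up to the next whole number: n = 16 pairs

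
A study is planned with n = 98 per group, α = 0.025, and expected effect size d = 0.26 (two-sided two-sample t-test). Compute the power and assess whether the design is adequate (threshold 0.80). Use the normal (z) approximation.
Power ≈ 0.34; the study is underpowered (power < 0.80)

Power calculation (two-sample t-test, normal approximation):
z_β = d · √(n/2) - z_{α/2}
z_β = 0.26 · √(98/2) - 2.241
z_β = 0.26 · 7.000 - 2.241
z_β = -0.421

Power = Φ(z_β) = Φ(-0.421) ≈ 0.337

Effect size d = 0.26 is small by Cohen's convention (0.2/0.5/0.8).

Threshold: power ≥ 0.80 is conventionally adequate.
Power ≈ 0.34 → the study is underpowered (power < 0.80).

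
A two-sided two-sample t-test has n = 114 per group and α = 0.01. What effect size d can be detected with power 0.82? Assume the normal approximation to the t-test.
d ≈ 0.46

Minimum detectable effect (two-sample t-test, normal approximation):
d = (z_{α/2} + z_β) / √(n/2)
d = (2.576 + 0.915) / √(114/2)
d = 3.491 / 7.550
d ≈ 0.46

By Cohen's convention (0.2 small / 0.5 medium / 0.8 large): small effect.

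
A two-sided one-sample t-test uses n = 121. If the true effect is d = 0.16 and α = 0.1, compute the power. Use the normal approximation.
Power ≈ 0.55

Power calculation (one-sample t-test, normal approximation):
z_β = d · √n - z_{α/2}
z_β = 0.16 · √121 - 1.645
z_β = 0.16 · 11.000 - 1.645
z_β = 0.115

Power = Φ(z_β) = Φ(0.115) ≈ 0.546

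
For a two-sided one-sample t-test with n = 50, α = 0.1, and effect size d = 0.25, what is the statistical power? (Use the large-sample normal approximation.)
Power ≈ 0.55

Power calculation (one-sample t-test, normal approximation):
z_β = d · √n - z_{α/2}
z_β = 0.25 · √50 - 1.645
z_β = 0.25 · 7.071 - 1.645
z_β = 0.123

Power = Φ(z_β) = Φ(0.123) ≈ 0.549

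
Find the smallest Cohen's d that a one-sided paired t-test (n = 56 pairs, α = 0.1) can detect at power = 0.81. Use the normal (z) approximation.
d ≈ 0.29

Minimum detectable effect (paired t-test, normal approximation):
d = (z_α + z_β) / √n
d = (1.282 + 0.878) / √56
d = 2.159 / 7.483
d ≈ 0.29

By Cohen's convention (0.2 small / 0.5 medium / 0.8 large): small effect.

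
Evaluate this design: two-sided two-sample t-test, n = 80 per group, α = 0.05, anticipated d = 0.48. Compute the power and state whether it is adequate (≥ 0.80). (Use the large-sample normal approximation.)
Power ≈ 0.86; the study is adequately powered (power ≥ 0.80)

Power calculation (two-sample t-test, normal approximation):
z_β = d · √(n/2) - z_{α/2}
z_β = 0.48 · √(80/2) - 1.960
z_β = 0.48 · 6.325 - 1.960
z_β = 1.076

Power = Φ(z_β) = Φ(1.076) ≈ 0.859

Effect size d = 0.48 is small by Cohen's convention (0.2/0.5/0.8).

Threshold: power ≥ 0.80 is conventionally adequate.
Power ≈ 0.86 → the study is adequately powered (power ≥ 0.80).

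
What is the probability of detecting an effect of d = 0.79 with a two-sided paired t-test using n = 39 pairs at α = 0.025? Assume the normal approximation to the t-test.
Power ≈ 1.00

Power calculation (paired t-test, normal approximation):
z_β = d · √n - z_{α/2}
z_β = 0.79 · √39 - 2.241
z_β = 0.79 · 6.245 - 2.241
z_β = 2.692

Power = Φ(z_β) = Φ(2.692) ≈ 0.996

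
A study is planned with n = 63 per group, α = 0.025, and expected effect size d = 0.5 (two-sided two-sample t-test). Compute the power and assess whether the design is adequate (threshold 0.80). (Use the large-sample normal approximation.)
Power ≈ 0.71; the study is underpowered (power < 0.80)

Power calculation (two-sample t-test, normal approximation):
z_β = d · √(n/2) - z_{α/2}
z_β = 0.5 · √(63/2) - 2.241
z_β = 0.5 · 5.612 - 2.241
z_β = 0.565

Power = Φ(z_β) = Φ(0.565) ≈ 0.714

Effect size d = 0.5 is medium by Cohen's convention (0.2/0.5/0.8).

Threshold: power ≥ 0.80 is conventionally adequate.
Power ≈ 0.71 → the study is underpowered (power < 0.80).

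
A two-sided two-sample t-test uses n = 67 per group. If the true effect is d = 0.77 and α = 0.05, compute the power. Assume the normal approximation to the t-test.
Power ≈ 0.99

Power calculation (two-sample t-test, normal approximation):
z_β = d · √(n/2) - z_{α/2}
z_β = 0.77 · √(67/2) - 1.960
z_β = 0.77 · 5.788 - 1.960
z_β = 2.497

Power = Φ(z_β) = Φ(2.497) ≈ 0.994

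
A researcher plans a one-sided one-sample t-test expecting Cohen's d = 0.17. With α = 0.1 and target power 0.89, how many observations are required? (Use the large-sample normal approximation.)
n = 218

Sample size formula (one-sample t-test, normal approximation):
n = ((z_α + z_β) / d)²

z_α = 1.282 (for α = 0.1, one-sided)
z_β = 1.227 (for power = 0.89)
d = 0.17

n = ((1.282 + 1.227) / 0.17)²
n = (14.759)²
n ≈ 217.83
Round up to the next whole number: n = 218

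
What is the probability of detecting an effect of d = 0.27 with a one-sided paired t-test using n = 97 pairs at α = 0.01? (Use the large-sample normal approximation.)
Power ≈ 0.63

Power calculation (paired t-test, normal approximation):
z_β = d · √n - z_α
z_β = 0.27 · √97 - 2.326
z_β = 0.27 · 9.849 - 2.326
z_β = 0.333

Power = Φ(z_β) = Φ(0.333) ≈ 0.630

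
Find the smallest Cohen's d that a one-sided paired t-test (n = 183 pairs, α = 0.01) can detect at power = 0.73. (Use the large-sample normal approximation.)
d ≈ 0.22

Minimum detectable effect (paired t-test, normal approximation):
d = (z_α + z_β) / √n
d = (2.326 + 0.613) / √183
d = 2.939 / 13.528
d ≈ 0.22

By Cohen's convention (0.2 small / 0.5 medium / 0.8 large): small effect.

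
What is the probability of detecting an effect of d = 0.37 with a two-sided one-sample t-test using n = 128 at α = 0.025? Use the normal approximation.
Power ≈ 0.97

Power calculation (one-sample t-test, normal approximation):
z_β = d · √n - z_{α/2}
z_β = 0.37 · √128 - 2.241
z_β = 0.37 · 11.314 - 2.241
z_β = 1.945

Power = Φ(z_β) = Φ(1.945) ≈ 0.974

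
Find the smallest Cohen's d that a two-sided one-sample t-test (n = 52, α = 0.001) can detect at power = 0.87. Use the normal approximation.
d ≈ 0.61

Minimum detectable effect (one-sample t-test, normal approximation):
d = (z_{α/2} + z_β) / √n
d = (3.291 + 1.126) / √52
d = 4.417 / 7.211
d ≈ 0.61

By Cohen's convention (0.2 small / 0.5 medium / 0.8 large): medium effect.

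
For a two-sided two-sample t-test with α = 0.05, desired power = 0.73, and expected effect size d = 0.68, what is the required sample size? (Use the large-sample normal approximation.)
n = 29 per group

Sample size formula (two-sample t-test, normal approximation):
n = 2 · ((z_{α/2} + z_β) / d)²

z_{α/2} = 1.960 (for α = 0.05, two-sided)
z_β = 0.613 (for power = 0.73)
d = 0.68

n = 2 · ((1.960 + 0.613) / 0.68)²
n = 2 · (3.784)²
n ≈ 28.64
Round up to the next whole number: n = 29 per group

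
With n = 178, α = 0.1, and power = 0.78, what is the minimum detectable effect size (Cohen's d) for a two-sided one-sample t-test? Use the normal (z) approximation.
d ≈ 0.18

Minimum detectable effect (one-sample t-test, normal approximation):
d = (z_{α/2} + z_β) / √n
d = (1.645 + 0.772) / √178
d = 2.417 / 13.342
d ≈ 0.18

By Cohen's convention (0.2 small / 0.5 medium / 0.8 large): very small effect.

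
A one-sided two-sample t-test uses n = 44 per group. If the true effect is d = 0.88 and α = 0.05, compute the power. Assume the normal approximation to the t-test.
Power ≈ 0.99

Power calculation (two-sample t-test, normal approximation):
z_β = d · √(n/2) - z_α
z_β = 0.88 · √(44/2) - 1.645
z_β = 0.88 · 4.690 - 1.645
z_β = 2.483

Power = Φ(z_β) = Φ(2.483) ≈ 0.993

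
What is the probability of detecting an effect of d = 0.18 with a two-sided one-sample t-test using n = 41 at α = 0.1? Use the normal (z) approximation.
Power ≈ 0.31

Power calculation (one-sample t-test, normal approximation):
z_β = d · √n - z_{α/2}
z_β = 0.18 · √41 - 1.645
z_β = 0.18 · 6.403 - 1.645
z_β = -0.492

Power = Φ(z_β) = Φ(-0.492) ≈ 0.311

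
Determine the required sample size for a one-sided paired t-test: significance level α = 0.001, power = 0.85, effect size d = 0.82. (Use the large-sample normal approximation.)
n = 26 pairs

Sample size formula (paired t-test, normal approximation):
n = ((z_α + z_β) / d)²

z_α = 3.090 (for α = 0.001, one-sided)
z_β = 1.036 (for power = 0.85)
d = 0.82

n = ((3.090 + 1.036) / 0.82)²
n = (5.032)²
n ≈ 25.32
Round up to the next whole number: n = 26 pairs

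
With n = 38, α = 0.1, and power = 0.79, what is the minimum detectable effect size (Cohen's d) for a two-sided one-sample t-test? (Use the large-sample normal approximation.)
d ≈ 0.40

Minimum detectable effect (one-sample t-test, normal approximation):
d = (z_{α/2} + z_β) / √n
d = (1.645 + 0.806) / √38
d = 2.451 / 6.164
d ≈ 0.40

By Cohen's convention (0.2 small / 0.5 medium / 0.8 large): small effect.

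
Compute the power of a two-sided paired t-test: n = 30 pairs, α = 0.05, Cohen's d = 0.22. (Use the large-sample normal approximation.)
Power ≈ 0.23

Power calculation (paired t-test, normal approximation):
z_β = d · √n - z_{α/2}
z_β = 0.22 · √30 - 1.960
z_β = 0.22 · 5.477 - 1.960
z_β = -0.755

Power = Φ(z_β) = Φ(-0.755) ≈ 0.225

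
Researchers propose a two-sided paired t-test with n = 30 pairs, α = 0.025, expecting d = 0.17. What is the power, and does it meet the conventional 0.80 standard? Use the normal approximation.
Power ≈ 0.10; the study is underpowered (power < 0.80)

Power calculation (paired t-test, normal approximation):
z_β = d · √n - z_{α/2}
z_β = 0.17 · √30 - 2.241
z_β = 0.17 · 5.477 - 2.241
z_β = -1.310

Power = Φ(z_β) = Φ(-1.310) ≈ 0.095

Effect size d = 0.17 is very small by Cohen's convention (0.2/0.5/0.8).

Threshold: power ≥ 0.80 is conventionally adequate.
Power ≈ 0.10 → the study is underpowered (power < 0.80).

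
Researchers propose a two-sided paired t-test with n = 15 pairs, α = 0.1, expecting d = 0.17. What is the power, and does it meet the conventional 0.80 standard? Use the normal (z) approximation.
Power ≈ 0.16; the study is underpowered (power < 0.80)

Power calculation (paired t-test, normal approximation):
z_β = d · √n - z_{α/2}
z_β = 0.17 · √15 - 1.645
z_β = 0.17 · 3.873 - 1.645
z_β = -0.986

Power = Φ(z_β) = Φ(-0.986) ≈ 0.162

Effect size d = 0.17 is very small by Cohen's convention (0.2/0.5/0.8).

Threshold: power ≥ 0.80 is conventionally adequate.
Power ≈ 0.16 → the study is underpowered (power < 0.80).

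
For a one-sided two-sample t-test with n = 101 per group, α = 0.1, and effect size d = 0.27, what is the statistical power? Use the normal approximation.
Power ≈ 0.74

Power calculation (two-sample t-test, normal approximation):
z_β = d · √(n/2) - z_α
z_β = 0.27 · √(101/2) - 1.282
z_β = 0.27 · 7.106 - 1.282
z_β = 0.637

Power = Φ(z_β) = Φ(0.637) ≈ 0.738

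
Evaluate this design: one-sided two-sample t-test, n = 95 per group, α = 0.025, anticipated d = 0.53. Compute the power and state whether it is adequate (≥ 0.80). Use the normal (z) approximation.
Power ≈ 0.95; the study is adequately powered (power ≥ 0.80)

Power calculation (two-sample t-test, normal approximation):
z_β = d · √(n/2) - z_α
z_β = 0.53 · √(95/2) - 1.960
z_β = 0.53 · 6.892 - 1.960
z_β = 1.693

Power = Φ(z_β) = Φ(1.693) ≈ 0.955

Effect size d = 0.53 is medium by Cohen's convention (0.2/0.5/0.8).

Threshold: power ≥ 0.80 is conventionally adequate.
Power ≈ 0.95 → the study is adequately powered (power ≥ 0.80).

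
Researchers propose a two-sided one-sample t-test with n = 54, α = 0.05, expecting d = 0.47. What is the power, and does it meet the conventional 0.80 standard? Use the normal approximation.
Power ≈ 0.93; the study is adequately powered (power ≥ 0.80)

Power calculation (one-sample t-test, normal approximation):
z_β = d · √n - z_{α/2}
z_β = 0.47 · √54 - 1.960
z_β = 0.47 · 7.348 - 1.960
z_β = 1.494

Power = Φ(z_β) = Φ(1.494) ≈ 0.932

Effect size d = 0.47 is small by Cohen's convention (0.2/0.5/0.8).

Threshold: power ≥ 0.80 is conventionally adequate.
Power ≈ 0.93 → the study is adequately powered (power ≥ 0.80).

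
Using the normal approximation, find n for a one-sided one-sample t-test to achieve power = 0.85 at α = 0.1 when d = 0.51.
n = 21

Sample size formula (one-sample t-test, normal approximation):
n = ((z_α + z_β) / d)²

z_α = 1.282 (for α = 0.1, one-sided)
z_β = 1.036 (for power = 0.85)
d = 0.51

n = ((1.282 + 1.036) / 0.51)²
n = (4.545)²
n ≈ 20.66
Round up to the next whole number: n = 21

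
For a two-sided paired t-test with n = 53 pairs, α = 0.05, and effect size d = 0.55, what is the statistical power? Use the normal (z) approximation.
Power ≈ 0.98

Power calculation (paired t-test, normal approximation):
z_β = d · √n - z_{α/2}
z_β = 0.55 · √53 - 1.960
z_β = 0.55 · 7.280 - 1.960
z_β = 2.044

Power = Φ(z_β) = Φ(2.044) ≈ 0.980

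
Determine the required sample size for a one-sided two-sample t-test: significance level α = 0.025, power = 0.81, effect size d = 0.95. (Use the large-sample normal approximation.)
n = 18 per group

Sample size formula (two-sample t-test, normal approximation):
n = 2 · ((z_α + z_β) / d)²

z_α = 1.960 (for α = 0.025, one-sided)
z_β = 0.878 (for power = 0.81)
d = 0.95

n = 2 · ((1.960 + 0.878) / 0.95)²
n = 2 · (2.987)²
n ≈ 17.84
Round up to the next whole number: n = 18 per group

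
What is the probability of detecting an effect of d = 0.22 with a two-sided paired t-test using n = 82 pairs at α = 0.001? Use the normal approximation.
Power ≈ 0.10

Power calculation (paired t-test, normal approximation):
z_β = d · √n - z_{α/2}
z_β = 0.22 · √82 - 3.291
z_β = 0.22 · 9.055 - 3.291
z_β = -1.298

Power = Φ(z_β) = Φ(-1.298) ≈ 0.097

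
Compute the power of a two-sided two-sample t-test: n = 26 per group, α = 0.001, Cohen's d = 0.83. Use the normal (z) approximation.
Power ≈ 0.38

Power calculation (two-sample t-test, normal approximation):
z_β = d · √(n/2) - z_{α/2}
z_β = 0.83 · √(26/2) - 3.291
z_β = 0.83 · 3.606 - 3.291
z_β = -0.298

Power = Φ(z_β) = Φ(-0.298) ≈ 0.383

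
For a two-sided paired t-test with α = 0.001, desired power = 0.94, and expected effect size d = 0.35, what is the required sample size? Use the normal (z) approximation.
n = 192 pairs

Sample size formula (paired t-test, normal approximation):
n = ((z_{α/2} + z_β) / d)²

z_{α/2} = 3.291 (for α = 0.001, two-sided)
z_β = 1.555 (for power = 0.94)
d = 0.35

n = ((3.291 + 1.555) / 0.35)²
n = (13.846)²
n ≈ 191.71
Round up to the next whole number: n = 192 pairs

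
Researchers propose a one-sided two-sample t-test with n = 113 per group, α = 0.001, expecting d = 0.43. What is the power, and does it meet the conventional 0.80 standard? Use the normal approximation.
Power ≈ 0.56; the study is underpowered (power < 0.80)

Power calculation (two-sample t-test, normal approximation):
z_β = d · √(n/2) - z_α
z_β = 0.43 · √(113/2) - 3.090
z_β = 0.43 · 7.517 - 3.090
z_β = 0.142

Power = Φ(z_β) = Φ(0.142) ≈ 0.556

Effect size d = 0.43 is small by Cohen's convention (0.2/0.5/0.8).

Threshold: power ≥ 0.80 is conventionally adequate.
Power ≈ 0.56 → the study is underpowered (power < 0.80).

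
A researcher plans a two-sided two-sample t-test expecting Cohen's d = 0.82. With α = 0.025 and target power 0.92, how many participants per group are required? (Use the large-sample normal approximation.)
n = 40 per group

Sample size formula (two-sample t-test, normal approximation):
n = 2 · ((z_{α/2} + z_β) / d)²

z_{α/2} = 2.241 (for α = 0.025, two-sided)
z_β = 1.405 (for power = 0.92)
d = 0.82

n = 2 · ((2.241 + 1.405) / 0.82)²
n = 2 · (4.446)²
n ≈ 39.53
Round up to the next whole number: n = 40 per group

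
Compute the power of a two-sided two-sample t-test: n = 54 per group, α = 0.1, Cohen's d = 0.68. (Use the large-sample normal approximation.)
Power ≈ 0.97

Power calculation (two-sample t-test, normal approximation):
z_β = d · √(n/2) - z_{α/2}
z_β = 0.68 · √(54/2) - 1.645
z_β = 0.68 · 5.196 - 1.645
z_β = 1.889

Power = Φ(z_β) = Φ(1.889) ≈ 0.971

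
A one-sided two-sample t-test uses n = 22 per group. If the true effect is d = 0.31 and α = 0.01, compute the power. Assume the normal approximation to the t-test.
Power ≈ 0.10

Power calculation (two-sample t-test, normal approximation):
z_β = d · √(n/2) - z_α
z_β = 0.31 · √(22/2) - 2.326
z_β = 0.31 · 3.317 - 2.326
z_β = -1.298

Power = Φ(z_β) = Φ(-1.298) ≈ 0.097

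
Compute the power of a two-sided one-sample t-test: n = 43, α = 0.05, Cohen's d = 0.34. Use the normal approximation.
Power ≈ 0.61

Power calculation (one-sample t-test, normal approximation):
z_β = d · √n - z_{α/2}
z_β = 0.34 · √43 - 1.960
z_β = 0.34 · 6.557 - 1.960
z_β = 0.270

Power = Φ(z_β) = Φ(0.270) ≈ 0.606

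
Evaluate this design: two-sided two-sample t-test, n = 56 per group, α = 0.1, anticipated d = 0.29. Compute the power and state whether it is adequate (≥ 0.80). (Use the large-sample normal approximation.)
Power ≈ 0.46; the study is underpowered (power < 0.80)

Power calculation (two-sample t-test, normal approximation):
z_β = d · √(n/2) - z_{α/2}
z_β = 0.29 · √(56/2) - 1.645
z_β = 0.29 · 5.292 - 1.645
z_β = -0.110

Power = Φ(z_β) = Φ(-0.110) ≈ 0.456

Effect size d = 0.29 is small by Cohen's convention (0.2/0.5/0.8).

Threshold: power ≥ 0.80 is conventionally adequate.
Power ≈ 0.46 → the study is underpowered (power < 0.80).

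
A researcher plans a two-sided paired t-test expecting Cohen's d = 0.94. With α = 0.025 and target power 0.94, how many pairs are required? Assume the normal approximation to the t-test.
n = 17 pairs

Sample size formula (paired t-test, normal approximation):
n = ((z_{α/2} + z_β) / d)²

z_{α/2} = 2.241 (for α = 0.025, two-sided)
z_β = 1.555 (for power = 0.94)
d = 0.94

n = ((2.241 + 1.555) / 0.94)²
n = (4.038)²
n ≈ 16.31
Round up to the next whole number: n = 17 pairs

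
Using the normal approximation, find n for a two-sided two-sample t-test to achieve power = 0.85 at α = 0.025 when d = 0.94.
n = 25 per group

Sample size formula (two-sample t-test, normal approximation):
n = 2 · ((z_{α/2} + z_β) / d)²

z_{α/2} = 2.241 (for α = 0.025, two-sided)
z_β = 1.036 (for power = 0.85)
d = 0.94

n = 2 · ((2.241 + 1.036) / 0.94)²
n = 2 · (3.486)²
n ≈ 24.30
Round up to the next whole number: n = 25 per group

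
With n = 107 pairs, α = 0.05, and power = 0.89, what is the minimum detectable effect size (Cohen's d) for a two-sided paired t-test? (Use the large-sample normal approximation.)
d ≈ 0.31

Minimum detectable effect (paired t-test, normal approximation):
d = (z_{α/2} + z_β) / √n
d = (1.960 + 1.227) / √107
d = 3.186 / 10.344
d ≈ 0.31

By Cohen's convention (0.2 small / 0.5 medium / 0.8 large): small effect.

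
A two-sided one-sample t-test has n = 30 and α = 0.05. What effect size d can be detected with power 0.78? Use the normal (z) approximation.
d ≈ 0.50

Minimum detectable effect (one-sample t-test, normal approximation):
d = (z_{α/2} + z_β) / √n
d = (1.960 + 0.772) / √30
d = 2.732 / 5.477
d ≈ 0.50

By Cohen's convention (0.2 small / 0.5 medium / 0.8 large): medium effect.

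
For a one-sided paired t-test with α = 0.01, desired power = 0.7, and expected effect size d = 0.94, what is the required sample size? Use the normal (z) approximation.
n = 10 pairs

Sample size formula (paired t-test, normal approximation):
n = ((z_α + z_β) / d)²

z_α = 2.326 (for α = 0.01, one-sided)
z_β = 0.524 (for power = 0.7)
d = 0.94

n = ((2.326 + 0.524) / 0.94)²
n = (3.032)²
n ≈ 9.19
Round up to the next whole number: n = 10 pairs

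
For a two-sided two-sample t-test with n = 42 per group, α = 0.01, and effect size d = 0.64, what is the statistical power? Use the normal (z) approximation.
Power ≈ 0.64

Power calculation (two-sample t-test, normal approximation):
z_β = d · √(n/2) - z_{α/2}
z_β = 0.64 · √(42/2) - 2.576
z_β = 0.64 · 4.583 - 2.576
z_β = 0.357

Power = Φ(z_β) = Φ(0.357) ≈ 0.639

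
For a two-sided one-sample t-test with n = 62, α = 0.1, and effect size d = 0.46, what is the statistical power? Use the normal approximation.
Power ≈ 0.98

Power calculation (one-sample t-test, normal approximation):
z_β = d · √n - z_{α/2}
z_β = 0.46 · √62 - 1.645
z_β = 0.46 · 7.874 - 1.645
z_β = 1.977

Power = Φ(z_β) = Φ(1.977) ≈ 0.976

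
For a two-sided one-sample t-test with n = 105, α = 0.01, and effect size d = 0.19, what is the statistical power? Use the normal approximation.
Power ≈ 0.26

Power calculation (one-sample t-test, normal approximation):
z_β = d · √n - z_{α/2}
z_β = 0.19 · √105 - 2.576
z_β = 0.19 · 10.247 - 2.576
z_β = -0.629

Power = Φ(z_β) = Φ(-0.629) ≈ 0.265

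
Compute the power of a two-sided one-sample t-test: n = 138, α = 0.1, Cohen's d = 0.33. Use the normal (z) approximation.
Power ≈ 0.99

Power calculation (one-sample t-test, normal approximation):
z_β = d · √n - z_{α/2}
z_β = 0.33 · √138 - 1.645
z_β = 0.33 · 11.747 - 1.645
z_β = 2.232

Power = Φ(z_β) = Φ(2.232) ≈ 0.987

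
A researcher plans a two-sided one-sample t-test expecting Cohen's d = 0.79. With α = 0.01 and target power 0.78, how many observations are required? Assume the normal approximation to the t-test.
n = 18

Sample size formula (one-sample t-test, normal approximation):
n = ((z_{α/2} + z_β) / d)²

z_{α/2} = 2.576 (for α = 0.01, two-sided)
z_β = 0.772 (for power = 0.78)
d = 0.79

n = ((2.576 + 0.772) / 0.79)²
n = (4.238)²
n ≈ 17.96
Round up to the next whole number: n = 18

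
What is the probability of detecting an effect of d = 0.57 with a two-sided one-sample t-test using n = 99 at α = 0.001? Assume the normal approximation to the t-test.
Power ≈ 0.99

Power calculation (one-sample t-test, normal approximation):
z_β = d · √n - z_{α/2}
z_β = 0.57 · √99 - 3.291
z_β = 0.57 · 9.950 - 3.291
z_β = 2.381

Power = Φ(z_β) = Φ(2.381) ≈ 0.991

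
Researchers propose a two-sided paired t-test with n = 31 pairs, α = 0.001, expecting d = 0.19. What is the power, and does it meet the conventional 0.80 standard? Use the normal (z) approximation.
Power ≈ 0.01; the study is underpowered (power < 0.80)

Power calculation (paired t-test, normal approximation):
z_β = d · √n - z_{α/2}
z_β = 0.19 · √31 - 3.291
z_β = 0.19 · 5.568 - 3.291
z_β = -2.233

Power = Φ(z_β) = Φ(-2.233) ≈ 0.013

Effect size d = 0.19 is very small by Cohen's convention (0.2/0.5/0.8).

Threshold: power ≥ 0.80 is conventionally adequate.
Power ≈ 0.01 → the study is underpowered (power < 0.80).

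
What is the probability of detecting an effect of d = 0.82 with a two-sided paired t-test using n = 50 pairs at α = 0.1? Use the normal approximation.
Power ≈ 1.00

Power calculation (paired t-test, normal approximation):
z_β = d · √n - z_{α/2}
z_β = 0.82 · √50 - 1.645
z_β = 0.82 · 7.071 - 1.645
z_β = 4.153

Power = Φ(z_β) = Φ(4.153) ≈ 1.000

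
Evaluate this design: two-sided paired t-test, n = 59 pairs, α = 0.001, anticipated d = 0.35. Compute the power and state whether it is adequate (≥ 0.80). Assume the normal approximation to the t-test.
Power ≈ 0.27; the study is underpowered (power < 0.80)

Power calculation (paired t-test, normal approximation):
z_β = d · √n - z_{α/2}
z_β = 0.35 · √59 - 3.291
z_β = 0.35 · 7.681 - 3.291
z_β = -0.602

Power = Φ(z_β) = Φ(-0.602) ≈ 0.274

Effect size d = 0.35 is small by Cohen's convention (0.2/0.5/0.8).

Threshold: power ≥ 0.80 is conventionally adequate.
Power ≈ 0.27 → the study is underpowered (power < 0.80).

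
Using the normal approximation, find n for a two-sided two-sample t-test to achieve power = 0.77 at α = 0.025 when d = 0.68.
n = 39 per group

Sample size formula (two-sample t-test, normal approximation):
n = 2 · ((z_{α/2} + z_β) / d)²

z_{α/2} = 2.241 (for α = 0.025, two-sided)
z_β = 0.739 (for power = 0.77)
d = 0.68

n = 2 · ((2.241 + 0.739) / 0.68)²
n = 2 · (4.382)²
n ≈ 38.40
Round up to the next whole number: n = 39 per group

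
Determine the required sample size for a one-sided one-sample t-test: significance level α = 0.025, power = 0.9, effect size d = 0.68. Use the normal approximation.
n = 23

Sample size formula (one-sample t-test, normal approximation):
n = ((z_α + z_β) / d)²

z_α = 1.960 (for α = 0.025, one-sided)
z_β = 1.282 (for power = 0.9)
d = 0.68

n = ((1.960 + 1.282) / 0.68)²
n = (4.768)²
n ≈ 22.73
Round up to the next whole number: n = 23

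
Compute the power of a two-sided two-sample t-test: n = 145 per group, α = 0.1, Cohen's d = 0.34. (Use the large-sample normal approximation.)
Power ≈ 0.89

Power calculation (two-sample t-test, normal approximation):
z_β = d · √(n/2) - z_{α/2}
z_β = 0.34 · √(145/2) - 1.645
z_β = 0.34 · 8.515 - 1.645
z_β = 1.250

Power = Φ(z_β) = Φ(1.250) ≈ 0.894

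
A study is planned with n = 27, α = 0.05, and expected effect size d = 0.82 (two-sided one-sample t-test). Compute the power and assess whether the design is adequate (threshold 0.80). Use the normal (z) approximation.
Power ≈ 0.99; the study is adequately powered (power ≥ 0.80)

Power calculation (one-sample t-test, normal approximation):
z_β = d · √n - z_{α/2}
z_β = 0.82 · √27 - 1.960
z_β = 0.82 · 5.196 - 1.960
z_β = 2.301

Power = Φ(z_β) = Φ(2.301) ≈ 0.989

Effect size d = 0.82 is large by Cohen's convention (0.2/0.5/0.8).

Threshold: power ≥ 0.80 is conventionally adequate.
Power ≈ 0.99 → the study is adequately powered (power ≥ 0.80).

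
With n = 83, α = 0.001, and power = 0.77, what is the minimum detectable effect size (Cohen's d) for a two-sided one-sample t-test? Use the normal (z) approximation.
d ≈ 0.44

Minimum detectable effect (one-sample t-test, normal approximation):
d = (z_{α/2} + z_β) / √n
d = (3.291 + 0.739) / √83
d = 4.029 / 9.110
d ≈ 0.44

By Cohen's convention (0.2 small / 0.5 medium / 0.8 large): small effect.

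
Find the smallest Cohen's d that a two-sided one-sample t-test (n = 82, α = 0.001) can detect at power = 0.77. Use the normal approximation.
d ≈ 0.44

Minimum detectable effect (one-sample t-test, normal approximation):
d = (z_{α/2} + z_β) / √n
d = (3.291 + 0.739) / √82
d = 4.029 / 9.055
d ≈ 0.44

By Cohen's convention (0.2 small / 0.5 medium / 0.8 large): small effect.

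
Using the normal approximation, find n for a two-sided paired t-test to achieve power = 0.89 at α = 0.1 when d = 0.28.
n = 106 pairs

Sample size formula (paired t-test, normal approximation):
n = ((z_{α/2} + z_β) / d)²

z_{α/2} = 1.645 (for α = 0.1, two-sided)
z_β = 1.227 (for power = 0.89)
d = 0.28

n = ((1.645 + 1.227) / 0.28)²
n = (10.257)²
n ≈ 105.21
Round up to the next whole number: n = 106 pairs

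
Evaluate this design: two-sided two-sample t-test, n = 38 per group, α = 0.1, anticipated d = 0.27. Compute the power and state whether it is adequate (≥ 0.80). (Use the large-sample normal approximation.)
Power ≈ 0.32; the study is underpowered (power < 0.80)

Power calculation (two-sample t-test, normal approximation):
z_β = d · √(n/2) - z_{α/2}
z_β = 0.27 · √(38/2) - 1.645
z_β = 0.27 · 4.359 - 1.645
z_β = -0.468

Power = Φ(z_β) = Φ(-0.468) ≈ 0.320

Effect size d = 0.27 is small by Cohen's convention (0.2/0.5/0.8).

Threshold: power ≥ 0.80 is conventionally adequate.
Power ≈ 0.32 → the study is underpowered (power < 0.80).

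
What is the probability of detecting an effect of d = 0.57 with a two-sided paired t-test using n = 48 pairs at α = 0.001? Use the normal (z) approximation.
Power ≈ 0.74

Power calculation (paired t-test, normal approximation):
z_β = d · √n - z_{α/2}
z_β = 0.57 · √48 - 3.291
z_β = 0.57 · 6.928 - 3.291
z_β = 0.659

Power = Φ(z_β) = Φ(0.659) ≈ 0.745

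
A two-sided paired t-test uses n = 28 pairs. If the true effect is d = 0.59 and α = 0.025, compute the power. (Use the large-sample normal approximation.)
Power ≈ 0.81

Power calculation (paired t-test, normal approximation):
z_β = d · √n - z_{α/2}
z_β = 0.59 · √28 - 2.241
z_β = 0.59 · 5.292 - 2.241
z_β = 0.881

Power = Φ(z_β) = Φ(0.881) ≈ 0.811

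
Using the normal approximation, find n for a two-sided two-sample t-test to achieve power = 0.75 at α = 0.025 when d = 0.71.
n = 34 per group

Sample size formula (two-sample t-test, normal approximation):
n = 2 · ((z_{α/2} + z_β) / d)²

z_{α/2} = 2.241 (for α = 0.025, two-sided)
z_β = 0.674 (for power = 0.75)
d = 0.71

n = 2 · ((2.241 + 0.674) / 0.71)²
n = 2 · (4.106)²
n ≈ 33.72
Round up to the next whole number: n = 34 per group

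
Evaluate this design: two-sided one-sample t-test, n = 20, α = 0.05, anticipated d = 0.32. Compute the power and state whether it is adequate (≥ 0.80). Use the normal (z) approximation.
Power ≈ 0.30; the study is underpowered (power < 0.80)

Power calculation (one-sample t-test, normal approximation):
z_β = d · √n - z_{α/2}
z_β = 0.32 · √20 - 1.960
z_β = 0.32 · 4.472 - 1.960
z_β = -0.529

Power = Φ(z_β) = Φ(-0.529) ≈ 0.298

Effect size d = 0.32 is small by Cohen's convention (0.2/0.5/0.8).

Threshold: power ≥ 0.80 is conventionally adequate.
Power ≈ 0.30 → the study is underpowered (power < 0.80).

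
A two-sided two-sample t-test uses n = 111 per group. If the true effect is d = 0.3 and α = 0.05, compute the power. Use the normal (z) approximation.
Power ≈ 0.61

Power calculation (two-sample t-test, normal approximation):
z_β = d · √(n/2) - z_{α/2}
z_β = 0.3 · √(111/2) - 1.960
z_β = 0.3 · 7.450 - 1.960
z_β = 0.275

Power = Φ(z_β) = Φ(0.275) ≈ 0.608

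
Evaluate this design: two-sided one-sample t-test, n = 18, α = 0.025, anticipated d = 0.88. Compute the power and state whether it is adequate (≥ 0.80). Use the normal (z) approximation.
Power ≈ 0.93; the study is adequately powered (power ≥ 0.80)

Power calculation (one-sample t-test, normal approximation):
z_β = d · √n - z_{α/2}
z_β = 0.88 · √18 - 2.241
z_β = 0.88 · 4.243 - 2.241
z_β = 1.492

Power = Φ(z_β) = Φ(1.492) ≈ 0.932

Effect size d = 0.88 is large by Cohen's convention (0.2/0.5/0.8).

Threshold: power ≥ 0.80 is conventionally adequate.
Power ≈ 0.93 → the study is adequately powered (power ≥ 0.80).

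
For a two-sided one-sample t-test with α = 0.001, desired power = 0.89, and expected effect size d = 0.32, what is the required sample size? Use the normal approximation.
n = 200

Sample size formula (one-sample t-test, normal approximation):
n = ((z_{α/2} + z_β) / d)²

z_{α/2} = 3.291 (for α = 0.001, two-sided)
z_β = 1.227 (for power = 0.89)
d = 0.32

n = ((3.291 + 1.227) / 0.32)²
n = (14.119)²
n ≈ 199.35
Round up to the next whole number: n = 200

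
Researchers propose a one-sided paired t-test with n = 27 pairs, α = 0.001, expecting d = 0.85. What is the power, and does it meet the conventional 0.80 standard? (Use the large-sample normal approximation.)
Power ≈ 0.91; the study is adequately powered (power ≥ 0.80)

Power calculation (paired t-test, normal approximation):
z_β = d · √n - z_α
z_β = 0.85 · √27 - 3.090
z_β = 0.85 · 5.196 - 3.090
z_β = 1.326

Power = Φ(z_β) = Φ(1.326) ≈ 0.908

Effect size d = 0.85 is large by Cohen's convention (0.2/0.5/0.8).

Threshold: power ≥ 0.80 is conventionally adequate.
Power ≈ 0.91 → the study is adequately powered (power ≥ 0.80).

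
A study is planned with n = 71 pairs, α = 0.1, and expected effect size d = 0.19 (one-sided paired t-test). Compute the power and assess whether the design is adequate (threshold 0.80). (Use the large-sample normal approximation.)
Power ≈ 0.63; the study is underpowered (power < 0.80)

Power calculation (paired t-test, normal approximation):
z_β = d · √n - z_α
z_β = 0.19 · √71 - 1.282
z_β = 0.19 · 8.426 - 1.282
z_β = 0.319

Power = Φ(z_β) = Φ(0.319) ≈ 0.625

Effect size d = 0.19 is very small by Cohen's convention (0.2/0.5/0.8).

Threshold: power ≥ 0.80 is conventionally adequate.
Power ≈ 0.63 → the study is underpowered (power < 0.80).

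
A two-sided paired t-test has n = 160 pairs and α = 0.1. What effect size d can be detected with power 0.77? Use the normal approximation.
d ≈ 0.19

Minimum detectable effect (paired t-test, normal approximation):
d = (z_{α/2} + z_β) / √n
d = (1.645 + 0.739) / √160
d = 2.384 / 12.649
d ≈ 0.19

By Cohen's convention (0.2 small / 0.5 medium / 0.8 large): very small effect.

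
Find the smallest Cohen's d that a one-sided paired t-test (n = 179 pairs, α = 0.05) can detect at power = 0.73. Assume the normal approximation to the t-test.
d ≈ 0.17

Minimum detectable effect (paired t-test, normal approximation):
d = (z_α + z_β) / √n
d = (1.645 + 0.613) / √179
d = 2.258 / 13.379
d ≈ 0.17

By Cohen's convention (0.2 small / 0.5 medium / 0.8 large): very small effect.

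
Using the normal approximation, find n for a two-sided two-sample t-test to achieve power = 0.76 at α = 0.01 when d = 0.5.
n = 87 per group

Sample size formula (two-sample t-test, normal approximation):
n = 2 · ((z_{α/2} + z_β) / d)²

z_{α/2} = 2.576 (for α = 0.01, two-sided)
z_β = 0.706 (for power = 0.76)
d = 0.5

n = 2 · ((2.576 + 0.706) / 0.5)²
n = 2 · (6.564)²
n ≈ 86.17
Round up to the next whole number: n = 87 per group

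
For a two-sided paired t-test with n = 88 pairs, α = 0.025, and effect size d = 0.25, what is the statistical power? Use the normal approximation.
Power ≈ 0.54

Power calculation (paired t-test, normal approximation):
z_β = d · √n - z_{α/2}
z_β = 0.25 · √88 - 2.241
z_β = 0.25 · 9.381 - 2.241
z_β = 0.104

Power = Φ(z_β) = Φ(0.104) ≈ 0.541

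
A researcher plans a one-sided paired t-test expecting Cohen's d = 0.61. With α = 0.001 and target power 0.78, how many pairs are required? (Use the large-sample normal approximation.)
n = 41 pairs

Sample size formula (paired t-test, normal approximation):
n = ((z_α + z_β) / d)²

z_α = 3.090 (for α = 0.001, one-sided)
z_β = 0.772 (for power = 0.78)
d = 0.61

n = ((3.090 + 0.772) / 0.61)²
n = (6.331)²
n ≈ 40.08
Round up to the next whole number: n = 41 pairs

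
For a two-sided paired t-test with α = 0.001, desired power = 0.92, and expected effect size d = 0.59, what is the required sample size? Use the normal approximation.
n = 64 pairs

Sample size formula (paired t-test, normal approximation):
n = ((z_{α/2} + z_β) / d)²

z_{α/2} = 3.291 (for α = 0.001, two-sided)
z_β = 1.405 (for power = 0.92)
d = 0.59

n = ((3.291 + 1.405) / 0.59)²
n = (7.959)²
n ≈ 63.35
Round up to the next whole number: n = 64 pairs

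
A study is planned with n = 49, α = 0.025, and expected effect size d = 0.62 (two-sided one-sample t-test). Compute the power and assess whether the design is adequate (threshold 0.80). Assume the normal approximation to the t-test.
Power ≈ 0.98; the study is adequately powered (power ≥ 0.80)

Power calculation (one-sample t-test, normal approximation):
z_β = d · √n - z_{α/2}
z_β = 0.62 · √49 - 2.241
z_β = 0.62 · 7.000 - 2.241
z_β = 2.099

Power = Φ(z_β) = Φ(2.099) ≈ 0.982

Effect size d = 0.62 is medium by Cohen's convention (0.2/0.5/0.8).

Threshold: power ≥ 0.80 is conventionally adequate.
Power ≈ 0.98 → the study is adequately powered (power ≥ 0.80).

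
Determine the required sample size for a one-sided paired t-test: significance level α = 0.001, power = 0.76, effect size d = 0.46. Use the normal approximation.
n = 69 pairs

Sample size formula (paired t-test, normal approximation):
n = ((z_α + z_β) / d)²

z_α = 3.090 (for α = 0.001, one-sided)
z_β = 0.706 (for power = 0.76)
d = 0.46

n = ((3.090 + 0.706) / 0.46)²
n = (8.252)²
n ≈ 68.10
Round up to the next whole number: n = 69 pairs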